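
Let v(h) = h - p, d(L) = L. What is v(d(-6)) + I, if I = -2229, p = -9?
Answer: -2226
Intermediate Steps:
v(h) = 9 + h (v(h) = h - 1*(-9) = h + 9 = 9 + h)
v(d(-6)) + I = (9 - 6) - 2229 = 3 - 2229 = -2226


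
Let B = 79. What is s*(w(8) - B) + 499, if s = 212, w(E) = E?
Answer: -14553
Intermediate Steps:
s*(w(8) - B) + 499 = 212*(8 - 1*79) + 499 = 212*(8 - 79) + 499 = 212*(-71) + 499 = -15052 + 499 = -14553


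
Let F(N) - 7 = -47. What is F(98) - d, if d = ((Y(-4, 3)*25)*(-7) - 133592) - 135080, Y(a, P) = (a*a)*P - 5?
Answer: 276157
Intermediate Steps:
Y(a, P) = -5 + P*a² (Y(a, P) = a²*P - 5 = P*a² - 5 = -5 + P*a²)
d = -276197 (d = (((-5 + 3*(-4)²)*25)*(-7) - 133592) - 135080 = (((-5 + 3*16)*25)*(-7) - 133592) - 135080 = (((-5 + 48)*25)*(-7) - 133592) - 135080 = ((43*25)*(-7) - 133592) - 135080 = (1075*(-7) - 133592) - 135080 = (-7525 - 133592) - 135080 = -141117 - 135080 = -276197)
F(N) = -40 (F(N) = 7 - 47 = -40)
F(98) - d = -40 - 1*(-276197) = -40 + 276197 = 276157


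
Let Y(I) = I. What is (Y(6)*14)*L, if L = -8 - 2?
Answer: -840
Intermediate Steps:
L = -10
(Y(6)*14)*L = (6*14)*(-10) = 84*(-10) = -840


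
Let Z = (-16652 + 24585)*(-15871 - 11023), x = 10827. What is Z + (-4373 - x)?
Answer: -213365302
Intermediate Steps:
Z = -213350102 (Z = 7933*(-26894) = -213350102)
Z + (-4373 - x) = -213350102 + (-4373 - 1*10827) = -213350102 + (-4373 - 10827) = -213350102 - 15200 = -213365302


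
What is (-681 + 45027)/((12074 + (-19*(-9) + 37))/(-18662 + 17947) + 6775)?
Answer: 31707390/4831843 ≈ 6.5622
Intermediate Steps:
(-681 + 45027)/((12074 + (-19*(-9) + 37))/(-18662 + 17947) + 6775) = 44346/((12074 + (171 + 37))/(-715) + 6775) = 44346/((12074 + 208)*(-1/715) + 6775) = 44346/(12282*(-1/715) + 6775) = 44346/(-12282/715 + 6775) = 44346/(4831843/715) = 44346*(715/4831843) = 31707390/4831843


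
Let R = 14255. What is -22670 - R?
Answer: -36925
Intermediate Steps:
-22670 - R = -22670 - 1*14255 = -22670 - 14255 = -36925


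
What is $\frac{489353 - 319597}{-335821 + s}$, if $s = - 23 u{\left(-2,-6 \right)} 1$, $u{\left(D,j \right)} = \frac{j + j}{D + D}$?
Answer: $- \frac{84878}{167945} \approx -0.50539$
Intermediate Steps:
$u{\left(D,j \right)} = \frac{j}{D}$ ($u{\left(D,j \right)} = \frac{2 j}{2 D} = 2 j \frac{1}{2 D} = \frac{j}{D}$)
$s = -69$ ($s = - 23 \left(- \frac{6}{-2}\right) 1 = - 23 \left(\left(-6\right) \left(- \frac{1}{2}\right)\right) 1 = \left(-23\right) 3 \cdot 1 = \left(-69\right) 1 = -69$)
$\frac{489353 - 319597}{-335821 + s} = \frac{489353 - 319597}{-335821 - 69} = \frac{169756}{-335890} = 169756 \left(- \frac{1}{335890}\right) = - \frac{84878}{167945}$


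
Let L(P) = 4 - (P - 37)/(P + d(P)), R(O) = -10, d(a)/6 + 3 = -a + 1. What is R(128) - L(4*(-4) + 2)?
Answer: -863/58 ≈ -14.879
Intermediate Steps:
d(a) = -12 - 6*a (d(a) = -18 + 6*(-a + 1) = -18 + 6*(1 - a) = -18 + (6 - 6*a) = -12 - 6*a)
L(P) = 4 - (-37 + P)/(-12 - 5*P) (L(P) = 4 - (P - 37)/(P + (-12 - 6*P)) = 4 - (-37 + P)/(-12 - 5*P))
R(128) - L(4*(-4) + 2) = -10 - (11 + 21*(4*(-4) + 2))/(12 + 5*(4*(-4) + 2)) = -10 - (11 + 21*(-16 + 2))/(12 + 5*(-16 + 2)) = -10 - (11 + 21*(-14))/(12 + 5*(-14)) = -10 - (11 - 294)/(12 - 70) = -10 - (-283)/(-58) = -10 - (-1)*(-283)/58 = -10 - 1*283/58 = -10 - 283/58 = -863/58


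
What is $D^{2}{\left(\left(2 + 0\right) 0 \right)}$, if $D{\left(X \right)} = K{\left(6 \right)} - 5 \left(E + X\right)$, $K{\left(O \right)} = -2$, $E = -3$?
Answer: $169$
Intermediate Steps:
$D{\left(X \right)} = 13 - 5 X$ ($D{\left(X \right)} = -2 - 5 \left(-3 + X\right) = -2 - \left(-15 + 5 X\right) = 13 - 5 X$)
$D^{2}{\left(\left(2 + 0\right) 0 \right)} = \left(13 - 5 \left(2 + 0\right) 0\right)^{2} = \left(13 - 5 \cdot 2 \cdot 0\right)^{2} = \left(13 - 0\right)^{2} = \left(13 + 0\right)^{2} = 13^{2} = 169$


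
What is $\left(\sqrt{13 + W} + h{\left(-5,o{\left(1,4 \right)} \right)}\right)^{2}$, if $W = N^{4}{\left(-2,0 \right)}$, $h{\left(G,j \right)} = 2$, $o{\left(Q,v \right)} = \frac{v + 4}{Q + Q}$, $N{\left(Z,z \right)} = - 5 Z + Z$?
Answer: $\left(2 + \sqrt{4109}\right)^{2} \approx 4369.4$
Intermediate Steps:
$N{\left(Z,z \right)} = - 4 Z$
$o{\left(Q,v \right)} = \frac{4 + v}{2 Q}$
$W = 4096$ ($W = \left(\left(-4\right) \left(-2\right)\right)^{4} = 8^{4} = 4096$)
$\left(\sqrt{13 + W} + h{\left(-5,o{\left(1,4 \right)} \right)}\right)^{2} = \left(\sqrt{13 + 4096} + 2\right)^{2} = \left(\sqrt{4109} + 2\right)^{2} = \left(2 + \sqrt{4109}\right)^{2}$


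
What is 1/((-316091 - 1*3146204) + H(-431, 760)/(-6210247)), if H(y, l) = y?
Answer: -6210247/21501707136434 ≈ -2.8883e-7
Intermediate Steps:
1/((-316091 - 1*3146204) + H(-431, 760)/(-6210247)) = 1/((-316091 - 1*3146204) - 431/(-6210247)) = 1/((-316091 - 3146204) - 431*(-1/6210247)) = 1/(-3462295 + 431/6210247) = 1/(-21501707136434/6210247) = -6210247/21501707136434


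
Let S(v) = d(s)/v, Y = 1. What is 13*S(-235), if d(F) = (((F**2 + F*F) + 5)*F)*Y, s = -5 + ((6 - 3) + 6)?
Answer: -1924/235 ≈ -8.1872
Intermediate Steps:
s = 4 (s = -5 + (3 + 6) = -5 + 9 = 4)
d(F) = F*(5 + 2*F**2) (d(F) = (((F**2 + F*F) + 5)*F)*1 = (((F**2 + F**2) + 5)*F)*1 = ((2*F**2 + 5)*F)*1 = ((5 + 2*F**2)*F)*1 = (F*(5 + 2*F**2))*1 = F*(5 + 2*F**2))
S(v) = 148/v (S(v) = (4*(5 + 2*4**2))/v = (4*(5 + 2*16))/v = (4*(5 + 32))/v = (4*37)/v = 148/v)
13*S(-235) = 13*(148/(-235)) = 13*(148*(-1/235)) = 13*(-148/235) = -1924/235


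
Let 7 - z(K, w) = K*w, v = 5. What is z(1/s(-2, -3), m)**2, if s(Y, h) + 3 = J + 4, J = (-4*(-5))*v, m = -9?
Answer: 512656/10201 ≈ 50.255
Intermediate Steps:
J = 100 (J = -4*(-5)*5 = 20*5 = 100)
s(Y, h) = 101 (s(Y, h) = -3 + (100 + 4) = -3 + 104 = 101)
z(K, w) = 7 - K*w
z(1/s(-2, -3), m)**2 = (7 - 1*(-9)/101)**2 = (7 - 1*1/101*(-9))**2 = (7 + 9/101)**2 = (716/101)**2 = 512656/10201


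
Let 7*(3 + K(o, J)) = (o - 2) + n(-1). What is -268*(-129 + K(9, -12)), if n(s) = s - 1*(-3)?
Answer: 245220/7 ≈ 35031.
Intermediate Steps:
n(s) = 3 + s (n(s) = s + 3 = 3 + s)
K(o, J) = -3 + o/7 (K(o, J) = -3 + ((o - 2) + (3 - 1))/7 = -3 + ((-2 + o) + 2)/7 = -3 + o/7)
-268*(-129 + K(9, -12)) = -268*(-129 + (-3 + (1/7)*9)) = -268*(-129 + (-3 + 9/7)) = -268*(-129 - 12/7) = -268*(-915/7) = 245220/7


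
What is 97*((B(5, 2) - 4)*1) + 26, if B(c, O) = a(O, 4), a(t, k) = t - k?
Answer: -556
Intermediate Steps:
B(c, O) = -4 + O (B(c, O) = O - 1*4 = O - 4 = -4 + O)
97*((B(5, 2) - 4)*1) + 26 = 97*(((-4 + 2) - 4)*1) + 26 = 97*((-2 - 4)*1) + 26 = 97*(-6*1) + 26 = 97*(-6) + 26 = -582 + 26 = -556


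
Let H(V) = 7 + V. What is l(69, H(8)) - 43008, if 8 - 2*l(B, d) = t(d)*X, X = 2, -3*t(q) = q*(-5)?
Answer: -43029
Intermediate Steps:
t(q) = 5*q/3 (t(q) = -q*(-5)/3 = -(-5)*q/3 = 5*q/3)
l(B, d) = 4 - 5*d/3 (l(B, d) = 4 - 5*d/3*2/2 = 4 - 5*d/3)
l(69, H(8)) - 43008 = (4 - 5*(7 + 8)/3) - 43008 = (4 - 5/3*15) - 43008 = (4 - 25) - 43008 = -21 - 43008 = -43029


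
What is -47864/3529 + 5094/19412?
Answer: -455579621/34252474 ≈ -13.301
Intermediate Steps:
-47864/3529 + 5094/19412 = -47864*1/3529 + 5094*(1/19412) = -47864/3529 + 2547/9706 = -455579621/34252474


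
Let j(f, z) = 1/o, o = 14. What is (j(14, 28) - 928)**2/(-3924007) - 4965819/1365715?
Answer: -4049724437592583/1050378743120980 ≈ -3.8555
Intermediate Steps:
j(f, z) = 1/14
(j(14, 28) - 928)**2/(-3924007) - 4965819/1365715 = (1/14 - 928)**2/(-3924007) - 4965819/1365715 = (-12991/14)**2*(-1/3924007) - 4965819*1/1365715 = (168766081/196)*(-1/3924007) - 4965819/1365715 = -168766081/769105372 - 4965819/1365715 = -4049724437592583/1050378743120980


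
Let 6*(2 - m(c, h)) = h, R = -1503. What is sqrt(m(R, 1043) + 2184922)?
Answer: sqrt(78651006)/6 ≈ 1478.1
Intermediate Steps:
m(c, h) = 2 - h/6
sqrt(m(R, 1043) + 2184922) = sqrt((2 - 1/6*1043) + 2184922) = sqrt((2 - 1043/6) + 2184922) = sqrt(-1031/6 + 2184922) = sqrt(13108501/6) = sqrt(78651006)/6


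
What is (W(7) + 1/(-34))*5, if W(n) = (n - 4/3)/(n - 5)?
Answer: 715/51 ≈ 14.020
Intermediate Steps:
W(n) = (-4/3 + n)/(-5 + n) (W(n) = (n - 4*⅓)/(-5 + n) = (n - 4/3)/(-5 + n) = (-4/3 + n)/(-5 + n))
(W(7) + 1/(-34))*5 = ((-4/3 + 7)/(-5 + 7) + 1/(-34))*5 = ((17/3)/2 - 1/34)*5 = ((½)*(17/3) - 1/34)*5 = (17/6 - 1/34)*5 = (143/51)*5 = 715/51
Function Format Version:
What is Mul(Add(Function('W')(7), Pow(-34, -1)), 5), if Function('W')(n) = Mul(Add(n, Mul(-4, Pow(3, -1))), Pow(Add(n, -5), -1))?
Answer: Rational(715, 51) ≈ 14.020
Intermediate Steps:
Function('W')(n) = Mul(Pow(Add(-5, n), -1), Add(Rational(-4, 3), n)) (Function('W')(n) = Mul(Add(n, Mul(-4, Rational(1, 3))), Pow(Add(-5, n), -1)) = Mul(Add(n, Rational(-4, 3)), Pow(Add(-5, n), -1)) = Mul(Add(Rational(-4, 3), n), Pow(Add(-5, n), -1)) = Mul(Pow(Add(-5, n), -1), Add(Rational(-4, 3), n)))
Mul(Add(Function('W')(7), Pow(-34, -1)), 5) = Mul(Add(Mul(Pow(Add(-5, 7), -1), Add(Rational(-4, 3), 7)), Pow(-34, -1)), 5) = Mul(Add(Mul(Pow(2, -1), Rational(17, 3)), Rational(-1, 34)), 5) = Mul(Add(Mul(Rational(1, 2), Rational(17, 3)), Rational(-1, 34)), 5) = Mul(Add(Rational(17, 6), Rational(-1, 34)), 5) = Mul(Rational(143, 51), 5) = Rational(715, 51)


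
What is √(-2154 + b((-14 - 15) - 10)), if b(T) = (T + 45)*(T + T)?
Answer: I*√2622 ≈ 51.205*I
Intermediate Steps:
b(T) = 2*T*(45 + T) (b(T) = (45 + T)*(2*T) = 2*T*(45 + T))
√(-2154 + b((-14 - 15) - 10)) = √(-2154 + 2*((-14 - 15) - 10)*(45 + ((-14 - 15) - 10))) = √(-2154 + 2*(-29 - 10)*(45 + (-29 - 10))) = √(-2154 + 2*(-39)*(45 - 39)) = √(-2154 + 2*(-39)*6) = √(-2154 - 468) = √(-2622) = I*√2622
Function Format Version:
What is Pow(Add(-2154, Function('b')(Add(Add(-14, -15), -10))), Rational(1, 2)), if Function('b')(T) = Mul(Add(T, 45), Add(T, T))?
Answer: Mul(I, Pow(2622, Rational(1, 2))) ≈ Mul(51.205, I)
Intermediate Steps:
Function('b')(T) = Mul(2, T, Add(45, T)) (Function('b')(T) = Mul(Add(45, T), Mul(2, T)) = Mul(2, T, Add(45, T)))
Pow(Add(-2154, Function('b')(Add(Add(-14, -15), -10))), Rational(1, 2)) = Pow(Add(-2154, Mul(2, Add(Add(-14, -15), -10), Add(45, Add(Add(-14, -15), -10)))), Rational(1, 2)) = Pow(Add(-2154, Mul(2, Add(-29, -10), Add(45, Add(-29, -10)))), Rational(1, 2)) = Pow(Add(-2154, Mul(2, -39, Add(45, -39))), Rational(1, 2)) = Pow(Add(-2154, Mul(2, -39, 6)), Rational(1, 2)) = Pow(Add(-2154, -468), Rational(1, 2)) = Pow(-2622, Rational(1, 2)) = Mul(I, Pow(2622, Rational(1, 2)))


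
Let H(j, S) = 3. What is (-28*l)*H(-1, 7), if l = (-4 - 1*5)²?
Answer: -6804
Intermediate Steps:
l = 81 (l = (-4 - 5)² = (-9)² = 81)
(-28*l)*H(-1, 7) = -28*81*3 = -2268*3 = -6804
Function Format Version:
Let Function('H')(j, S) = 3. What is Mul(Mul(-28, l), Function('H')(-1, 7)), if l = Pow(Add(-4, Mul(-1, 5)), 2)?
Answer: -6804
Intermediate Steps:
l = 81 (l = Pow(Add(-4, -5), 2) = Pow(-9, 2) = 81)
Mul(Mul(-28, l), Function('H')(-1, 7)) = Mul(Mul(-28, 81), 3) = Mul(-2268, 3) = -6804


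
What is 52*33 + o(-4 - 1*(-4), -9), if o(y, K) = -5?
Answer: 1711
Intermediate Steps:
52*33 + o(-4 - 1*(-4), -9) = 52*33 - 5 = 1716 - 5 = 1711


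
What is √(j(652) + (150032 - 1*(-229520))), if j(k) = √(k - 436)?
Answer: √(379552 + 6*√6) ≈ 616.09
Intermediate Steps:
j(k) = √(-436 + k)
√(j(652) + (150032 - 1*(-229520))) = √(√(-436 + 652) + (150032 - 1*(-229520))) = √(√216 + (150032 + 229520)) = √(6*√6 + 379552) = √(379552 + 6*√6)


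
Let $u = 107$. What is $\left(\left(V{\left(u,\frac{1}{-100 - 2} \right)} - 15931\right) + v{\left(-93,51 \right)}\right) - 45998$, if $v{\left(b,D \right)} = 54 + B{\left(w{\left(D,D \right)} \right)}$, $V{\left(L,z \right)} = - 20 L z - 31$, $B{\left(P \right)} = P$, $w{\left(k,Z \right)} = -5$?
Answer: $- \frac{3156391}{51} \approx -61890.0$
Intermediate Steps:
$V{\left(L,z \right)} = -31 - 20 L z$ ($V{\left(L,z \right)} = - 20 L z - 31 = -31 - 20 L z$)
$v{\left(b,D \right)} = 49$ ($v{\left(b,D \right)} = 54 - 5 = 49$)
$\left(\left(V{\left(u,\frac{1}{-100 - 2} \right)} - 15931\right) + v{\left(-93,51 \right)}\right) - 45998 = \left(\left(\left(-31 - \frac{2140}{-100 - 2}\right) - 15931\right) + 49\right) - 45998 = \left(\left(\left(-31 - \frac{2140}{-102}\right) - 15931\right) + 49\right) - 45998 = \left(\left(\left(-31 - 2140 \left(- \frac{1}{102}\right)\right) - 15931\right) + 49\right) - 45998 = \left(\left(\left(-31 + \frac{1070}{51}\right) - 15931\right) + 49\right) - 45998 = \left(\left(- \frac{511}{51} - 15931\right) + 49\right) - 45998 = \left(- \frac{812992}{51} + 49\right) - 45998 = - \frac{810493}{51} - 45998 = - \frac{3156391}{51}$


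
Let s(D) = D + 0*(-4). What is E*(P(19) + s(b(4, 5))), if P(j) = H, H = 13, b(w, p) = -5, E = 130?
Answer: 1040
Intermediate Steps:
s(D) = D (s(D) = D + 0 = D)
P(j) = 13
E*(P(19) + s(b(4, 5))) = 130*(13 - 5) = 130*8 = 1040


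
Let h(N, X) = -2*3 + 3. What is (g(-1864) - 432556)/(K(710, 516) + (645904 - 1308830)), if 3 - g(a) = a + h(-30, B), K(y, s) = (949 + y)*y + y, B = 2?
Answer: -215343/257837 ≈ -0.83519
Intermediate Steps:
h(N, X) = -3 (h(N, X) = -6 + 3 = -3)
K(y, s) = y + y*(949 + y) (K(y, s) = y*(949 + y) + y = y + y*(949 + y))
g(a) = 6 - a (g(a) = 3 - (a - 3) = 3 - (-3 + a) = 3 + (3 - a) = 6 - a)
(g(-1864) - 432556)/(K(710, 516) + (645904 - 1308830)) = ((6 - 1*(-1864)) - 432556)/(710*(950 + 710) + (645904 - 1308830)) = ((6 + 1864) - 432556)/(710*1660 - 662926) = (1870 - 432556)/(1178600 - 662926) = -430686/515674 = -430686*1/515674 = -215343/257837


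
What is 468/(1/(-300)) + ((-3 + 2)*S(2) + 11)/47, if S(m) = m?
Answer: -6598791/47 ≈ -1.4040e+5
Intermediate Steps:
468/(1/(-300)) + ((-3 + 2)*S(2) + 11)/47 = 468/(1/(-300)) + ((-3 + 2)*2 + 11)/47 = 468/(-1/300) + (-1*2 + 11)*(1/47) = 468*(-300) + (-2 + 11)*(1/47) = -140400 + 9*(1/47) = -140400 + 9/47 = -6598791/47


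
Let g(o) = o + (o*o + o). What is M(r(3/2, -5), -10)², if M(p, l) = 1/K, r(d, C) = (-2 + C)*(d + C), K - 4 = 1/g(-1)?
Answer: ⅑ ≈ 0.11111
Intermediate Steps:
g(o) = o² + 2*o (g(o) = o + (o² + o) = o + (o + o²) = o² + 2*o)
K = 3 (K = 4 + 1/(-(2 - 1)) = 4 + 1/(-1*1) = 4 + 1/(-1) = 4 - 1 = 3)
r(d, C) = (-2 + C)*(C + d)
M(p, l) = ⅓ (M(p, l) = 1/3 = ⅓)
M(r(3/2, -5), -10)² = (⅓)² = ⅑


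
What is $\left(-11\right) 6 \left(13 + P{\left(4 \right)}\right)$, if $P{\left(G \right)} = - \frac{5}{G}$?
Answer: $- \frac{1551}{2} \approx -775.5$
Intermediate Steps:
$\left(-11\right) 6 \left(13 + P{\left(4 \right)}\right) = \left(-11\right) 6 \left(13 - \frac{5}{4}\right) = - 66 \left(13 - \frac{5}{4}\right) = \left(-66\right) \frac{47}{4} = - \frac{1551}{2}$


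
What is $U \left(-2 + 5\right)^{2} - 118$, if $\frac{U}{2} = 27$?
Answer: $368$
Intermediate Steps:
$U = 54$ ($U = 2 \cdot 27 = 54$)
$U \left(-2 + 5\right)^{2} - 118 = 54 \left(-2 + 5\right)^{2} - 118 = 54 \cdot 3^{2} - 118 = 54 \cdot 9 - 118 = 486 - 118 = 368$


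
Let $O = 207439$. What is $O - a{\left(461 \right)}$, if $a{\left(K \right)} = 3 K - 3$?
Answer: $206059$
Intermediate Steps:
$a{\left(K \right)} = -3 + 3 K$
$O - a{\left(461 \right)} = 207439 - \left(-3 + 3 \cdot 461\right) = 207439 - \left(-3 + 1383\right) = 207439 - 1380 = 206059$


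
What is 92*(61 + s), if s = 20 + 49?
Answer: 11960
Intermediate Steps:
s = 69
92*(61 + s) = 92*(61 + 69) = 92*130 = 11960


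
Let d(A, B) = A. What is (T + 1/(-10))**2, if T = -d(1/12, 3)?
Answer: 121/3600 ≈ 0.033611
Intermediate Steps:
T = -1/12 ≈ -0.083333
(T + 1/(-10))**2 = (-1/12 + 1/(-10))**2 = (-1/12 - 1/10)**2 = (-11/60)**2 = 121/3600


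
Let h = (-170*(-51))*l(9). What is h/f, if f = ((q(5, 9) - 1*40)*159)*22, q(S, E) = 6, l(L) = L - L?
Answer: 0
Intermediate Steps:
l(L) = 0
h = 0 (h = -170*(-51)*0 = 8670*0 = 0)
f = -118932 (f = ((6 - 1*40)*159)*22 = ((6 - 40)*159)*22 = -34*159*22 = -5406*22 = -118932)
h/f = 0/(-118932) = 0*(-1/118932) = 0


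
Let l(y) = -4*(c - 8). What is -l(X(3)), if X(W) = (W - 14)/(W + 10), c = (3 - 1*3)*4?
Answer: -32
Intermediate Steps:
c = 0 (c = (3 - 3)*4 = 0*4 = 0)
X(W) = (-14 + W)/(10 + W)
l(y) = 32 (l(y) = -4*(0 - 8) = -4*(-8) = 32)
-l(X(3)) = -1*32 = -32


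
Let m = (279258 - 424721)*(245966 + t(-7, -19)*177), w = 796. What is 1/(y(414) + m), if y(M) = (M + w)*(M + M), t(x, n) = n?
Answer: -1/35288758309 ≈ -2.8338e-11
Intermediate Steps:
m = -35289760189 (m = (279258 - 424721)*(245966 - 19*177) = -145463*(245966 - 3363) = -145463*242603 = -35289760189)
y(M) = 2*M*(796 + M) (y(M) = (M + 796)*(M + M) = (796 + M)*(2*M) = 2*M*(796 + M))
1/(y(414) + m) = 1/(2*414*(796 + 414) - 35289760189) = 1/(2*414*1210 - 35289760189) = 1/(1001880 - 35289760189) = 1/(-35288758309) = -1/35288758309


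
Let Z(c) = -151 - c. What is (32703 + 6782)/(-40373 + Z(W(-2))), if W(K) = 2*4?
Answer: -39485/40532 ≈ -0.97417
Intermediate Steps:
W(K) = 8
(32703 + 6782)/(-40373 + Z(W(-2))) = (32703 + 6782)/(-40373 + (-151 - 1*8)) = 39485/(-40373 + (-151 - 8)) = 39485/(-40373 - 159) = 39485/(-40532) = 39485*(-1/40532) = -39485/40532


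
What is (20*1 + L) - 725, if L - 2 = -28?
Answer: -731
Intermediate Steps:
L = -26 (L = 2 - 28 = -26)
(20*1 + L) - 725 = (20*1 - 26) - 725 = (20 - 26) - 725 = -6 - 725 = -731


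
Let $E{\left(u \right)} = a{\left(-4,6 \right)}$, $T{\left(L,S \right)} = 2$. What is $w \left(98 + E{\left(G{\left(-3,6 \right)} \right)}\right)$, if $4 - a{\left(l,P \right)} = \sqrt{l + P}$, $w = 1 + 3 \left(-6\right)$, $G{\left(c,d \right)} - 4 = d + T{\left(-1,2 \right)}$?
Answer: $-1734 + 17 \sqrt{2} \approx -1710.0$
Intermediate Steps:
$G{\left(c,d \right)} = 6 + d$ ($G{\left(c,d \right)} = 4 + \left(d + 2\right) = 4 + \left(2 + d\right) = 6 + d$)
$w = -17$ ($w = 1 - 18 = -17$)
$a{\left(l,P \right)} = 4 - \sqrt{P + l}$ ($a{\left(l,P \right)} = 4 - \sqrt{l + P} = 4 - \sqrt{P + l}$)
$E{\left(u \right)} = 4 - \sqrt{2}$ ($E{\left(u \right)} = 4 - \sqrt{6 - 4} = 4 - \sqrt{2}$)
$w \left(98 + E{\left(G{\left(-3,6 \right)} \right)}\right) = - 17 \left(98 + \left(4 - \sqrt{2}\right)\right) = - 17 \left(102 - \sqrt{2}\right) = -1734 + 17 \sqrt{2}$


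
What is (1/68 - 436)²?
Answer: 878944609/4624 ≈ 1.9008e+5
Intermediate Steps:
(1/68 - 436)² = (-29647/68)² = 878944609/4624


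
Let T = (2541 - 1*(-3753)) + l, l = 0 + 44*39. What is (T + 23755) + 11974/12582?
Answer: 199839602/6291 ≈ 31766.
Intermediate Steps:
l = 1716 (l = 0 + 1716 = 1716)
T = 8010 (T = (2541 - 1*(-3753)) + 1716 = (2541 + 3753) + 1716 = 6294 + 1716 = 8010)
(T + 23755) + 11974/12582 = (8010 + 23755) + 11974/12582 = 31765 + 11974*(1/12582) = 31765 + 5987/6291 = 199839602/6291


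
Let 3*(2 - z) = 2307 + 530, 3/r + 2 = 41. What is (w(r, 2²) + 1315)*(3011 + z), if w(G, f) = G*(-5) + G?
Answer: 35332794/13 ≈ 2.7179e+6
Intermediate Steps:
r = 1/13 (r = 3/(-2 + 41) = 3/39 = 3*(1/39) = 1/13 ≈ 0.076923)
w(G, f) = -4*G (w(G, f) = -5*G + G = -4*G)
z = -2831/3 (z = 2 - (2307 + 530)/3 = 2 - ⅓*2837 = 2 - 2837/3 = -2831/3 ≈ -943.67)
(w(r, 2²) + 1315)*(3011 + z) = (-4*1/13 + 1315)*(3011 - 2831/3) = (-4/13 + 1315)*(6202/3) = (17091/13)*(6202/3) = 35332794/13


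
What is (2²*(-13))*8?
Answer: -416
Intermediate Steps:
(2²*(-13))*8 = (4*(-13))*8 = -52*8 = -416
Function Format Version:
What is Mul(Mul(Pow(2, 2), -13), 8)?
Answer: -416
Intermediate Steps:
Mul(Mul(Pow(2, 2), -13), 8) = Mul(Mul(4, -13), 8) = Mul(-52, 8) = -416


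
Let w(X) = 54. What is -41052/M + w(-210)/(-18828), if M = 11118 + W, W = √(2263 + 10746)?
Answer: -477782069001/129282373090 + 41052*√13009/123596915 ≈ -3.6578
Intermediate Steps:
W = √13009 ≈ 114.06
M = 11118 + √13009 ≈ 11232.
-41052/M + w(-210)/(-18828) = -41052/(11118 + √13009) + 54/(-18828) = -41052/(11118 + √13009) + 54*(-1/18828) = -41052/(11118 + √13009) - 3/1046 = -3/1046 - 41052/(11118 + √13009)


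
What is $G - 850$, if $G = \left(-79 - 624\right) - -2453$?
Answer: $900$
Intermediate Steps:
$G = 1750$ ($G = -703 + 2453 = 1750$)
$G - 850 = 1750 - 850 = 900$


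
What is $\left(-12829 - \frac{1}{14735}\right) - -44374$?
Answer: $\frac{464815574}{14735} \approx 31545.0$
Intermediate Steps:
$\left(-12829 - \frac{1}{14735}\right) - -44374 = \left(-12829 - \frac{1}{14735}\right) + 44374 = - \frac{189035316}{14735} + 44374 = \frac{464815574}{14735}$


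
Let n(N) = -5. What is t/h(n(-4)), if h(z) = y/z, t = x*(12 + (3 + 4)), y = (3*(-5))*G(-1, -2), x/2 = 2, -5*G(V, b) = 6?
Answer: -190/9 ≈ -21.111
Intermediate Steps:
G(V, b) = -6/5 (G(V, b) = -1/5*6 = -6/5)
x = 4 (x = 2*2 = 4)
y = 18 (y = (3*(-5))*(-6/5) = -15*(-6/5) = 18)
t = 76 (t = 4*(12 + (3 + 4)) = 4*(12 + 7) = 4*19 = 76)
h(z) = 18/z
t/h(n(-4)) = 76/((18/(-5))) = 76/((18*(-1/5))) = 76/(-18/5) = 76*(-5/18) = -190/9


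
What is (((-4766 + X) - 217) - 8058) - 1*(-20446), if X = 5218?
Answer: 12623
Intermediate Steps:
(((-4766 + X) - 217) - 8058) - 1*(-20446) = (((-4766 + 5218) - 217) - 8058) - 1*(-20446) = ((452 - 217) - 8058) + 20446 = (235 - 8058) + 20446 = -7823 + 20446 = 12623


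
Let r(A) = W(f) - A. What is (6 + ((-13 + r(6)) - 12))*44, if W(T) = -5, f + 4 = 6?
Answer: -1320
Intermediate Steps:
f = 2 (f = -4 + 6 = 2)
r(A) = -5 - A
(6 + ((-13 + r(6)) - 12))*44 = (6 + ((-13 + (-5 - 1*6)) - 12))*44 = (6 + ((-13 + (-5 - 6)) - 12))*44 = (6 + ((-13 - 11) - 12))*44 = (6 + (-24 - 12))*44 = (6 - 36)*44 = -30*44 = -1320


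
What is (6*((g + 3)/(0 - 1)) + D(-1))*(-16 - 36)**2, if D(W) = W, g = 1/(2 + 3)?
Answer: -273104/5 ≈ -54621.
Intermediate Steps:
g = 1/5 ≈ 0.20000
(6*((g + 3)/(0 - 1)) + D(-1))*(-16 - 36)**2 = (6*((1/5 + 3)/(0 - 1)) - 1)*(-16 - 36)**2 = (6*((16/5)/(-1)) - 1)*(-52)**2 = (6*((16/5)*(-1)) - 1)*2704 = (6*(-16/5) - 1)*2704 = (-96/5 - 1)*2704 = -101/5*2704 = -273104/5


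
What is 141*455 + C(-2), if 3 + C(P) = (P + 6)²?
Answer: 64168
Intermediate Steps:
C(P) = -3 + (6 + P)² (C(P) = -3 + (P + 6)² = -3 + (6 + P)²)
141*455 + C(-2) = 141*455 + (-3 + (6 - 2)²) = 64155 + (-3 + 4²) = 64155 + (-3 + 16) = 64155 + 13 = 64168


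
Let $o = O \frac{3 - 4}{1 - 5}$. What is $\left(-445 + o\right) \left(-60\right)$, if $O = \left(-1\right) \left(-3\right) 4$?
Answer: $26520$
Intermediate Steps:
$O = 12$ ($O = 3 \cdot 4 = 12$)
$o = 3$ ($o = 12 \frac{3 - 4}{1 - 5} = 12 \frac{1}{-4} \left(-1\right) = 12 \left(\left(- \frac{1}{4}\right) \left(-1\right)\right) = 12 \cdot \frac{1}{4} = 3$)
$\left(-445 + o\right) \left(-60\right) = \left(-445 + 3\right) \left(-60\right) = \left(-442\right) \left(-60\right) = 26520$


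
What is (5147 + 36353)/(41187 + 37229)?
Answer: 10375/19604 ≈ 0.52923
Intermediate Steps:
(5147 + 36353)/(41187 + 37229) = 41500/78416 = 41500*(1/78416) = 10375/19604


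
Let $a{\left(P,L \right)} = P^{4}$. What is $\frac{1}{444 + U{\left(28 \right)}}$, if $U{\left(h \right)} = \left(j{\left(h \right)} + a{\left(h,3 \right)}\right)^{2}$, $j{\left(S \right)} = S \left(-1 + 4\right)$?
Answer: $\frac{1}{377905268044} \approx 2.6462 \cdot 10^{-12}$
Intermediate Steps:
$j{\left(S \right)} = 3 S$ ($j{\left(S \right)} = S 3 = 3 S$)
$U{\left(h \right)} = \left(h^{4} + 3 h\right)^{2}$ ($U{\left(h \right)} = \left(3 h + h^{4}\right)^{2} = \left(h^{4} + 3 h\right)^{2}$)
$\frac{1}{444 + U{\left(28 \right)}} = \frac{1}{444 + 28^{2} \left(3 + 28^{3}\right)^{2}} = \frac{1}{444 + 784 \left(3 + 21952\right)^{2}} = \frac{1}{444 + 784 \cdot 21955^{2}} = \frac{1}{444 + 784 \cdot 482022025} = \frac{1}{444 + 377905267600} = \frac{1}{377905268044}$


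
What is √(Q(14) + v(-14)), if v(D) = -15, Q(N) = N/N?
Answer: I*√14 ≈ 3.7417*I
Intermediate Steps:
Q(N) = 1
√(Q(14) + v(-14)) = √(1 - 15) = √(-14) = I*√14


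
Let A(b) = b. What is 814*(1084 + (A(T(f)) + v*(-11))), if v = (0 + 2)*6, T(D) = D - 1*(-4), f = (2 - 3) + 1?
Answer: 778184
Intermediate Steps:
f = 0 (f = -1 + 1 = 0)
T(D) = 4 + D (T(D) = D + 4 = 4 + D)
v = 12 (v = 2*6 = 12)
814*(1084 + (A(T(f)) + v*(-11))) = 814*(1084 + ((4 + 0) + 12*(-11))) = 814*(1084 + (4 - 132)) = 814*(1084 - 128) = 814*956 = 778184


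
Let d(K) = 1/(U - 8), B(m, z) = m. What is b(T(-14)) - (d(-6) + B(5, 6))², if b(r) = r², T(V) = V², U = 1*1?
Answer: 1881228/49 ≈ 38392.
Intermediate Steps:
U = 1
d(K) = -⅐ (d(K) = 1/(1 - 8) = 1/(-7) = -⅐)
b(T(-14)) - (d(-6) + B(5, 6))² = ((-14)²)² - (-⅐ + 5)² = 196² - (34/7)² = 38416 - 1*1156/49 = 38416 - 1156/49 = 1881228/49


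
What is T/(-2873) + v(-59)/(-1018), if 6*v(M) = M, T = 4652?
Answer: -28244909/17548284 ≈ -1.6096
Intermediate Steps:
v(M) = M/6
T/(-2873) + v(-59)/(-1018) = 4652/(-2873) + ((⅙)*(-59))/(-1018) = 4652*(-1/2873) - 59/6*(-1/1018) = -4652/2873 + 59/6108 = -28244909/17548284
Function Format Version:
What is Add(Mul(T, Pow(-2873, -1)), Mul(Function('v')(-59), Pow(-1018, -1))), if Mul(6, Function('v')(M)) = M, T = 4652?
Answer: Rational(-28244909, 17548284) ≈ -1.6096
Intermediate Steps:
Function('v')(M) = Mul(Rational(1, 6), M)
Add(Mul(T, Pow(-2873, -1)), Mul(Function('v')(-59), Pow(-1018, -1))) = Add(Mul(4652, Pow(-2873, -1)), Mul(Mul(Rational(1, 6), -59), Pow(-1018, -1))) = Add(Mul(4652, Rational(-1, 2873)), Mul(Rational(-59, 6), Rational(-1, 1018))) = Add(Rational(-4652, 2873), Rational(59, 6108)) = Rational(-28244909, 17548284)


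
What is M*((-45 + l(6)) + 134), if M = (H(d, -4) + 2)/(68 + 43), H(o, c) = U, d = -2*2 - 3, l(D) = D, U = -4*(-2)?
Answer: 950/111 ≈ 8.5586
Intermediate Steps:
U = 8
d = -7 (d = -4 - 3 = -7)
H(o, c) = 8
M = 10/111 (M = (8 + 2)/(68 + 43) = 10/111 ≈ 0.090090)
M*((-45 + l(6)) + 134) = 10*((-45 + 6) + 134)/111 = 10*(-39 + 134)/111 = (10/111)*95 = 950/111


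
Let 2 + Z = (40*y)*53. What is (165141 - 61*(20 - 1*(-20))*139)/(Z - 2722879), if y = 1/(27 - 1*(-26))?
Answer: 174019/2722841 ≈ 0.063911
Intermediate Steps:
y = 1/53 (y = 1/(27 + 26) = 1/53 ≈ 0.018868)
Z = 38 (Z = -2 + (40*(1/53))*53 = -2 + (40/53)*53 = -2 + 40 = 38)
(165141 - 61*(20 - 1*(-20))*139)/(Z - 2722879) = (165141 - 61*(20 - 1*(-20))*139)/(38 - 2722879) = (165141 - 61*(20 + 20)*139)/(-2722841) = (165141 - 61*40*139)*(-1/2722841) = (165141 - 2440*139)*(-1/2722841) = (165141 - 339160)*(-1/2722841) = -174019*(-1/2722841) = 174019/2722841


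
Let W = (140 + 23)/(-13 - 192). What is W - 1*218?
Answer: -44853/205 ≈ -218.80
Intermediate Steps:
W = -163/205 (W = 163/(-205) = 163*(-1/205) = -163/205 ≈ -0.79512)
W - 1*218 = -163/205 - 1*218 = -163/205 - 218 = -44853/205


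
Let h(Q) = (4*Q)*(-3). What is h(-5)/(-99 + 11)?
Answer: -15/22 ≈ -0.68182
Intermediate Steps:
h(Q) = -12*Q
h(-5)/(-99 + 11) = (-12*(-5))/(-99 + 11) = 60/(-88) = 60*(-1/88) = -15/22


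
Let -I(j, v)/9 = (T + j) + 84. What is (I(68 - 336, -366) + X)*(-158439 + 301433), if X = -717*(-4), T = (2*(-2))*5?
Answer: 672643776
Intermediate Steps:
T = -20 (T = -4*5 = -20)
I(j, v) = -576 - 9*j (I(j, v) = -9*((-20 + j) + 84) = -9*(64 + j) = -576 - 9*j)
X = 2868
(I(68 - 336, -366) + X)*(-158439 + 301433) = ((-576 - 9*(68 - 336)) + 2868)*(-158439 + 301433) = ((-576 - 9*(-268)) + 2868)*142994 = ((-576 + 2412) + 2868)*142994 = (1836 + 2868)*142994 = 4704*142994 = 672643776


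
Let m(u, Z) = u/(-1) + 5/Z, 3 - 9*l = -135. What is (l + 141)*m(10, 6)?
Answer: -25795/18 ≈ -1433.1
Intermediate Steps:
l = 46/3 (l = ⅓ - ⅑*(-135) = ⅓ + 15 = 46/3 ≈ 15.333)
m(u, Z) = -u + 5/Z (m(u, Z) = u*(-1) + 5/Z = -u + 5/Z)
(l + 141)*m(10, 6) = (46/3 + 141)*(-1*10 + 5/6) = 469*(-10 + 5*(⅙))/3 = 469*(-10 + ⅚)/3 = (469/3)*(-55/6) = -25795/18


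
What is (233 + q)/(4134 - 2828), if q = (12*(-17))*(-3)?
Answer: 845/1306 ≈ 0.64701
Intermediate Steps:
q = 612 (q = -204*(-3) = 612)
(233 + q)/(4134 - 2828) = (233 + 612)/(4134 - 2828) = 845/1306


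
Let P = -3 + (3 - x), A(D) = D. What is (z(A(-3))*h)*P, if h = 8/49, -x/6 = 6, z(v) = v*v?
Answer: 2592/49 ≈ 52.898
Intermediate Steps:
z(v) = v²
x = -36 (x = -6*6 = -36)
h = 8/49 (h = 8*(1/49) = 8/49 ≈ 0.16327)
P = 36 (P = -3 + (3 - 1*(-36)) = -3 + (3 + 36) = -3 + 39 = 36)
(z(A(-3))*h)*P = ((-3)²*(8/49))*36 = (9*(8/49))*36 = (72/49)*36 = 2592/49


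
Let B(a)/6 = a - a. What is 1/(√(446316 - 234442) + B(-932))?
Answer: √211874/211874 ≈ 0.0021725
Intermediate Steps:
B(a) = 0 (B(a) = 6*(a - a) = 6*0 = 0)
1/(√(446316 - 234442) + B(-932)) = 1/(√(446316 - 234442) + 0) = 1/(√211874 + 0) = 1/(√211874) = √211874/211874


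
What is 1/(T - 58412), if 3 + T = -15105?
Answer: -1/73520 ≈ -1.3602e-5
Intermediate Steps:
T = -15108 (T = -3 - 15105 = -15108)
1/(T - 58412) = 1/(-15108 - 58412) = 1/(-73520) = -1/73520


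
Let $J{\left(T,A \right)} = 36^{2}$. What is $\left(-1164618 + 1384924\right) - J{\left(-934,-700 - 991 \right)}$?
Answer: $219010$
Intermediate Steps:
$J{\left(T,A \right)} = 1296$
$\left(-1164618 + 1384924\right) - J{\left(-934,-700 - 991 \right)} = \left(-1164618 + 1384924\right) - 1296 = 220306 - 1296 = 219010$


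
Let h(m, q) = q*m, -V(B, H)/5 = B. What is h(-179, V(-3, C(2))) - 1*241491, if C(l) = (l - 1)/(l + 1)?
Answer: -244176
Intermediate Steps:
C(l) = (-1 + l)/(1 + l)
V(B, H) = -5*B
h(m, q) = m*q
h(-179, V(-3, C(2))) - 1*241491 = -(-895)*(-3) - 1*241491 = -179*15 - 241491 = -2685 - 241491 = -244176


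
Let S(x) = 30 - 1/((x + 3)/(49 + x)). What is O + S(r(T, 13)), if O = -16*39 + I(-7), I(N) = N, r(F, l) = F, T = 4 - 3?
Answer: -1227/2 ≈ -613.50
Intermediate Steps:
T = 1
O = -631 (O = -16*39 - 7 = -624 - 7 = -631)
S(x) = 30 - (49 + x)/(3 + x) (S(x) = 30 - 1/((3 + x)/(49 + x)) = 30 - (49 + x)/(3 + x))
O + S(r(T, 13)) = -631 + (41 + 29*1)/(3 + 1) = -631 + (41 + 29)/4 = -631 + (1/4)*70 = -631 + 35/2 = -1227/2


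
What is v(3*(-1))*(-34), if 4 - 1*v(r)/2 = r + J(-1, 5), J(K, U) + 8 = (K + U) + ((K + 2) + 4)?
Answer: -408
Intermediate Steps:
J(K, U) = -2 + U + 2*K (J(K, U) = -8 + ((K + U) + ((K + 2) + 4)) = -8 + ((K + U) + ((2 + K) + 4)) = -8 + ((K + U) + (6 + K)) = -8 + (6 + U + 2*K) = -2 + U + 2*K)
v(r) = 6 - 2*r (v(r) = 8 - 2*(r + (-2 + 5 + 2*(-1))) = 8 - 2*(r + (-2 + 5 - 2)) = 8 - 2*(r + 1) = 8 - 2*(1 + r) = 8 + (-2 - 2*r) = 6 - 2*r)
v(3*(-1))*(-34) = (6 - 6*(-1))*(-34) = (6 - 2*(-3))*(-34) = (6 + 6)*(-34) = 12*(-34) = -408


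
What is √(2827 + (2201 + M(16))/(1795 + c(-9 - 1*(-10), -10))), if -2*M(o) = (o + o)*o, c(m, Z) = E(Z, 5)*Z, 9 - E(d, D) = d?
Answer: 4*√18213861/321 ≈ 53.181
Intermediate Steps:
E(d, D) = 9 - d
c(m, Z) = Z*(9 - Z) (c(m, Z) = (9 - Z)*Z = Z*(9 - Z))
M(o) = -o² (M(o) = -(o + o)*o/2 = -2*o*o/2 = -o²)
√(2827 + (2201 + M(16))/(1795 + c(-9 - 1*(-10), -10))) = √(2827 + (2201 - 1*16²)/(1795 - 10*(9 - 1*(-10)))) = √(2827 + (2201 - 1*256)/(1795 - 10*(9 + 10))) = √(2827 + (2201 - 256)/(1795 - 10*19)) = √(2827 + 1945/(1795 - 190)) = √(2827 + 1945/1605) = √(2827 + 1945*(1/1605)) = √(2827 + 389/321) = √(907856/321) = 4*√18213861/321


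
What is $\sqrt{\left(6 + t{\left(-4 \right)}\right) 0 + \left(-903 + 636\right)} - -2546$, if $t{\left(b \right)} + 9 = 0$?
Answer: $2546 + i \sqrt{267} \approx 2546.0 + 16.34 i$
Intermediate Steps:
$t{\left(b \right)} = -9$ ($t{\left(b \right)} = -9 + 0 = -9$)
$\sqrt{\left(6 + t{\left(-4 \right)}\right) 0 + \left(-903 + 636\right)} - -2546 = \sqrt{\left(6 - 9\right) 0 + \left(-903 + 636\right)} - -2546 = \sqrt{\left(-3\right) 0 - 267} + 2546 = \sqrt{0 - 267} + 2546 = \sqrt{-267} + 2546 = i \sqrt{267} + 2546 = 2546 + i \sqrt{267}$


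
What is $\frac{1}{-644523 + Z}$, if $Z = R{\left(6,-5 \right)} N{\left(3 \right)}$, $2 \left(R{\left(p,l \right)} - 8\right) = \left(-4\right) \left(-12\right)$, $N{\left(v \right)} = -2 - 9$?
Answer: $- \frac{1}{644875} \approx -1.5507 \cdot 10^{-6}$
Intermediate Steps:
$N{\left(v \right)} = -11$ ($N{\left(v \right)} = -2 - 9 = -11$)
$R{\left(p,l \right)} = 32$ ($R{\left(p,l \right)} = 8 + \frac{\left(-4\right) \left(-12\right)}{2} = 8 + \frac{1}{2} \cdot 48 = 8 + 24 = 32$)
$Z = -352$ ($Z = 32 \left(-11\right) = -352$)
$\frac{1}{-644523 + Z} = \frac{1}{-644523 - 352} = \frac{1}{-644875} = - \frac{1}{644875}$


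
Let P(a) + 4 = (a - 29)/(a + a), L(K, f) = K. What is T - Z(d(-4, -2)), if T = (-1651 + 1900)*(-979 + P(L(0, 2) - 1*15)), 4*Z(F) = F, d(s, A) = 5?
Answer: -4888061/20 ≈ -2.4440e+5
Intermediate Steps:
Z(F) = F/4
P(a) = -4 + (-29 + a)/(2*a) (P(a) = -4 + (a - 29)/(a + a) = -4 + (-29 + a)/((2*a)) = -4 + (-29 + a)*(1/(2*a)) = -4 + (-29 + a)/(2*a))
T = -1222009/5 (T = (-1651 + 1900)*(-979 + (-29 - 7*(0 - 1*15))/(2*(0 - 1*15))) = 249*(-979 + (-29 - 7*(0 - 15))/(2*(0 - 15))) = 249*(-979 + (1/2)*(-29 - 7*(-15))/(-15)) = 249*(-979 + (1/2)*(-1/15)*(-29 + 105)) = 249*(-979 + (1/2)*(-1/15)*76) = 249*(-979 - 38/15) = 249*(-14723/15) = -1222009/5 ≈ -2.4440e+5)
T - Z(d(-4, -2)) = -1222009/5 - 5/4 = -4888061/20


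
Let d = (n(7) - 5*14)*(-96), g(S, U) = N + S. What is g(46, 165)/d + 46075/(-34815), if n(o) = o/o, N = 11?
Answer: -2246047/1708256 ≈ -1.3148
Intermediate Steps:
n(o) = 1
g(S, U) = 11 + S
d = 6624 (d = (1 - 5*14)*(-96) = (1 - 70)*(-96) = -69*(-96) = 6624)
g(46, 165)/d + 46075/(-34815) = (11 + 46)/6624 + 46075/(-34815) = 57*(1/6624) + 46075*(-1/34815) = 19/2208 - 9215/6963 = -2246047/1708256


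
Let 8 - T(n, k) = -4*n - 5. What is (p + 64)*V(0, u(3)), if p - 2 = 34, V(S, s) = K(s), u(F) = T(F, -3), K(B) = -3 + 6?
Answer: 300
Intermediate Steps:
T(n, k) = 13 + 4*n (T(n, k) = 8 - (-4*n - 5) = 8 - (-5 - 4*n) = 8 + (5 + 4*n) = 13 + 4*n)
K(B) = 3
u(F) = 13 + 4*F
V(S, s) = 3
p = 36 (p = 2 + 34 = 36)
(p + 64)*V(0, u(3)) = (36 + 64)*3 = 100*3 = 300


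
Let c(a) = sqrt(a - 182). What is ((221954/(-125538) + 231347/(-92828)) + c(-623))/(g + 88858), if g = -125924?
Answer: 24823192799/215973230652312 - I*sqrt(805)/37066 ≈ 0.00011494 - 0.00076546*I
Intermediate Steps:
c(a) = sqrt(-182 + a)
((221954/(-125538) + 231347/(-92828)) + c(-623))/(g + 88858) = ((221954/(-125538) + 231347/(-92828)) + sqrt(-182 - 623))/(-125924 + 88858) = ((221954*(-1/125538) + 231347*(-1/92828)) + sqrt(-805))/(-37066) = ((-110977/62769 - 231347/92828) + I*sqrt(805))*(-1/37066) = (-24823192799/5826720732 + I*sqrt(805))*(-1/37066) = 24823192799/215973230652312 - I*sqrt(805)/37066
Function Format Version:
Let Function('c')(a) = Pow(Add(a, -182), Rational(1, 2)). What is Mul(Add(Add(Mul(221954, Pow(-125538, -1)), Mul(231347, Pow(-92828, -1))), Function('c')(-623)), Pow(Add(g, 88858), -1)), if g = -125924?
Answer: Add(Rational(24823192799, 215973230652312), Mul(Rational(-1, 37066), I, Pow(805, Rational(1, 2)))) ≈ Add(0.00011494, Mul(-0.00076546, I))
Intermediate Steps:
Function('c')(a) = Pow(Add(-182, a), Rational(1, 2))
Mul(Add(Add(Mul(221954, Pow(-125538, -1)), Mul(231347, Pow(-92828, -1))), Function('c')(-623)), Pow(Add(g, 88858), -1)) = Mul(Add(Add(Mul(221954, Pow(-125538, -1)), Mul(231347, Pow(-92828, -1))), Pow(Add(-182, -623), Rational(1, 2))), Pow(Add(-125924, 88858), -1)) = Mul(Add(Add(Mul(221954, Rational(-1, 125538)), Mul(231347, Rational(-1, 92828))), Pow(-805, Rational(1, 2))), Pow(-37066, -1)) = Mul(Add(Add(Rational(-110977, 62769), Rational(-231347, 92828)), Mul(I, Pow(805, Rational(1, 2)))), Rational(-1, 37066)) = Mul(Add(Rational(-24823192799, 5826720732), Mul(I, Pow(805, Rational(1, 2)))), Rational(-1, 37066)) = Add(Rational(24823192799, 215973230652312), Mul(Rational(-1, 37066), I, Pow(805, Rational(1, 2))))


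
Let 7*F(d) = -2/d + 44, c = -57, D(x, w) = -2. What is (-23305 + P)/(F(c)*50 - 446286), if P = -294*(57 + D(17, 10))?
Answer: 15750525/177942614 ≈ 0.088515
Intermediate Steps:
F(d) = 44/7 - 2/(7*d) (F(d) = (-2/d + 44)/7 = (44 - 2/d)/7 = 44/7 - 2/(7*d))
P = -16170 (P = -294*(57 - 2) = -294*55 = -16170)
(-23305 + P)/(F(c)*50 - 446286) = (-23305 - 16170)/(((2/7)*(-1 + 22*(-57))/(-57))*50 - 446286) = -39475/(((2/7)*(-1/57)*(-1 - 1254))*50 - 446286) = -39475/(((2/7)*(-1/57)*(-1255))*50 - 446286) = -39475/((2510/399)*50 - 446286) = -39475/(125500/399 - 446286) = -39475/(-177942614/399) = -39475*(-399/177942614) = 15750525/177942614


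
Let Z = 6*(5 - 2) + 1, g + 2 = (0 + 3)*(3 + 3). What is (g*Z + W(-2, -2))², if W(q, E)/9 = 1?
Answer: 97969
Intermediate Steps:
W(q, E) = 9 (W(q, E) = 9*1 = 9)
g = 16 (g = -2 + (0 + 3)*(3 + 3) = -2 + 3*6 = -2 + 18 = 16)
Z = 19 (Z = 6*3 + 1 = 18 + 1 = 19)
(g*Z + W(-2, -2))² = (16*19 + 9)² = (304 + 9)² = 313² = 97969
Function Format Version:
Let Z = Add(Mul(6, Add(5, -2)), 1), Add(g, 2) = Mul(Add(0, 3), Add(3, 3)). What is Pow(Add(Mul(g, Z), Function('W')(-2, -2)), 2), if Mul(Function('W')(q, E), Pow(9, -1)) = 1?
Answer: 97969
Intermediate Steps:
Function('W')(q, E) = 9 (Function('W')(q, E) = Mul(9, 1) = 9)
g = 16 (g = Add(-2, Mul(Add(0, 3), Add(3, 3))) = Add(-2, Mul(3, 6)) = Add(-2, 18) = 16)
Z = 19 (Z = Add(Mul(6, 3), 1) = Add(18, 1) = 19)
Pow(Add(Mul(g, Z), Function('W')(-2, -2)), 2) = Pow(Add(Mul(16, 19), 9), 2) = Pow(Add(304, 9), 2) = Pow(313, 2) = 97969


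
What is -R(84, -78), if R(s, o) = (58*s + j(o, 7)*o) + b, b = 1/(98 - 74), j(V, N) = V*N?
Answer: -1139041/24 ≈ -47460.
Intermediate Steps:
j(V, N) = N*V
b = 1/24 ≈ 0.041667
R(s, o) = 1/24 + 7*o**2 + 58*s (R(s, o) = (58*s + (7*o)*o) + 1/24 = (58*s + 7*o**2) + 1/24 = (7*o**2 + 58*s) + 1/24 = 1/24 + 7*o**2 + 58*s)
-R(84, -78) = -(1/24 + 7*(-78)**2 + 58*84) = -(1/24 + 7*6084 + 4872) = -(1/24 + 42588 + 4872) = -1*1139041/24 = -1139041/24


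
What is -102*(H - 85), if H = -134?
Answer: 22338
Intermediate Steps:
-102*(H - 85) = -102*(-134 - 85) = -102*(-219) = 22338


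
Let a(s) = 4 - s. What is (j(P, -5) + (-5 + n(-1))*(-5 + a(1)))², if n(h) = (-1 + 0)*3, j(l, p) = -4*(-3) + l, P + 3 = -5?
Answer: 400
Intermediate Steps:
P = -8 (P = -3 - 5 = -8)
j(l, p) = 12 + l
n(h) = -3 (n(h) = -1*3 = -3)
(j(P, -5) + (-5 + n(-1))*(-5 + a(1)))² = ((12 - 8) + (-5 - 3)*(-5 + (4 - 1*1)))² = (4 - 8*(-5 + (4 - 1)))² = (4 - 8*(-5 + 3))² = (4 - 8*(-2))² = (4 + 16)² = 20² = 400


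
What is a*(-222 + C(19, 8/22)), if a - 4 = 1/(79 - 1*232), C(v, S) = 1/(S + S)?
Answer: -1078415/1224 ≈ -881.06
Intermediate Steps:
C(v, S) = 1/(2*S)
a = 611/153 (a = 4 + 1/(79 - 1*232) = 4 + 1/(79 - 232) = 4 + 1/(-153) = 4 - 1/153 = 611/153 ≈ 3.9935)
a*(-222 + C(19, 8/22)) = 611*(-222 + 1/(2*((8/22))))/153 = 611*(-222 + 1/(2*((8*(1/22)))))/153 = 611*(-222 + 1/(2*(4/11)))/153 = 611*(-222 + (½)*(11/4))/153 = 611*(-222 + 11/8)/153 = (611/153)*(-1765/8) = -1078415/1224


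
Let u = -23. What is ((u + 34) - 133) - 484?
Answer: -606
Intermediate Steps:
((u + 34) - 133) - 484 = ((-23 + 34) - 133) - 484 = (11 - 133) - 484 = -122 - 484 = -606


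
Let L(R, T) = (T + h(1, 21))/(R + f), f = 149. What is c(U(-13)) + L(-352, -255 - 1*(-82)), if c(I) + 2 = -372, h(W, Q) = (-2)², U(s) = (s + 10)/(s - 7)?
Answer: -75753/203 ≈ -373.17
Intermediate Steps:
U(s) = (10 + s)/(-7 + s)
h(W, Q) = 4
c(I) = -374 (c(I) = -2 - 372 = -374)
L(R, T) = (4 + T)/(149 + R) (L(R, T) = (T + 4)/(R + 149) = (4 + T)/(149 + R))
c(U(-13)) + L(-352, -255 - 1*(-82)) = -374 + (4 + (-255 - 1*(-82)))/(149 - 352) = -374 + (4 + (-255 + 82))/(-203) = -374 - (4 - 173)/203 = -374 - 1/203*(-169) = -374 + 169/203 = -75753/203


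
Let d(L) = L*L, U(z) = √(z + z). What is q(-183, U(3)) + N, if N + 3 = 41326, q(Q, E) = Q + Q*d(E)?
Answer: 40042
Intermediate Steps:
U(z) = √2*√z (U(z) = √(2*z) = √2*√z)
d(L) = L²
q(Q, E) = Q + Q*E²
N = 41323 (N = -3 + 41326 = 41323)
q(-183, U(3)) + N = -183*(1 + (√2*√3)²) + 41323 = -183*(1 + (√6)²) + 41323 = -183*(1 + 6) + 41323 = -183*7 + 41323 = -1281 + 41323 = 40042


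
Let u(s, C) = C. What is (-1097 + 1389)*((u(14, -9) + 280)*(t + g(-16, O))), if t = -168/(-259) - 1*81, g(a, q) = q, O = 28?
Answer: -153278684/37 ≈ -4.1427e+6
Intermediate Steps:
t = -2973/37 (t = -168*(-1/259) - 81 = 24/37 - 81 = -2973/37 ≈ -80.351)
(-1097 + 1389)*((u(14, -9) + 280)*(t + g(-16, O))) = (-1097 + 1389)*((-9 + 280)*(-2973/37 + 28)) = 292*(271*(-1937/37)) = 292*(-524927/37) = -153278684/37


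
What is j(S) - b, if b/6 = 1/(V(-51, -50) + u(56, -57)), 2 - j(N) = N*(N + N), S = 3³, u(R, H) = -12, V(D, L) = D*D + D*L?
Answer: -2494130/1713 ≈ -1456.0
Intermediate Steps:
V(D, L) = D² + D*L
S = 27
j(N) = 2 - 2*N² (j(N) = 2 - N*(N + N) = 2 - N*2*N = 2 - 2*N²)
b = 2/1713 (b = 6/(-51*(-51 - 50) - 12) = 6/(-51*(-101) - 12) = 6/(5151 - 12) = 6/5139 = 6*(1/5139) = 2/1713 ≈ 0.0011675)
j(S) - b = (2 - 2*27²) - 1*2/1713 = (2 - 2*729) - 2/1713 = (2 - 1458) - 2/1713 = -1456 - 2/1713 = -2494130/1713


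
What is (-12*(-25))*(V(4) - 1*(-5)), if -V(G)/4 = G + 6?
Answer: -10500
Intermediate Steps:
V(G) = -24 - 4*G (V(G) = -4*(G + 6) = -4*(6 + G) = -24 - 4*G)
(-12*(-25))*(V(4) - 1*(-5)) = (-12*(-25))*((-24 - 4*4) - 1*(-5)) = 300*((-24 - 16) + 5) = 300*(-40 + 5) = 300*(-35) = -10500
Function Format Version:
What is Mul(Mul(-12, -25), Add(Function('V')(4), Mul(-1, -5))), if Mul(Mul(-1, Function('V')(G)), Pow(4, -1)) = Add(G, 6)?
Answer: -10500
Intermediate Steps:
Function('V')(G) = Add(-24, Mul(-4, G)) (Function('V')(G) = Mul(-4, Add(G, 6)) = Mul(-4, Add(6, G)) = Add(-24, Mul(-4, G)))
Mul(Mul(-12, -25), Add(Function('V')(4), Mul(-1, -5))) = Mul(Mul(-12, -25), Add(Add(-24, Mul(-4, 4)), Mul(-1, -5))) = Mul(300, Add(Add(-24, -16), 5)) = Mul(300, Add(-40, 5)) = Mul(300, -35) = -10500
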